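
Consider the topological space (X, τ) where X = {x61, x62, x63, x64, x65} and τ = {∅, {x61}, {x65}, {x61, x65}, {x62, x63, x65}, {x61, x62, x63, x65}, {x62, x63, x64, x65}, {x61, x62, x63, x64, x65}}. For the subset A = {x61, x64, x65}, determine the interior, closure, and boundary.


int(A) = {x61, x65}, cl(A) = {x61, x62, x63, x64, x65}, ∂A = {x62, x63, x64}.

Closed sets in (X, τ) are complements of opens:
  closed(X, τ) = {∅, {x61}, {x64}, {x61, x64}, {x62, x63, x64}, {x61, x62, x63, x64}, {x62, x63, x64, x65}, {x61, x62, x63, x64, x65}}.
int(A) = ⋃ {U ∈ τ : U ⊆ A}. Opens contained in A: ∅, {x61}, {x65}, {x61, x65}.
Taking the union of these: int(A) = {x61, x65}.
cl(A) = ⋂ {C closed : A ⊆ C}. Closed sets containing A: {x61, x62, x63, x64, x65}.
Intersecting these: cl(A) = {x61, x62, x63, x64, x65}.
∂A = cl(A) ∖ int(A) = {x61, x62, x63, x64, x65} ∖ {x61, x65} = {x62, x63, x64}.


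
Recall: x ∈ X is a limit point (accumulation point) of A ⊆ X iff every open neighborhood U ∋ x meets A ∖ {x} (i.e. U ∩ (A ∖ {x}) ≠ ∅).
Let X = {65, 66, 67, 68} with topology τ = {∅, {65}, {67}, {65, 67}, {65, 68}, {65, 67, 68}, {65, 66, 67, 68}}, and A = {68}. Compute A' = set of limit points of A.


A' = {66}

For each x ∈ X, list the open sets U ∈ τ with x ∈ U, then check whether U ∩ (A ∖ {x}) ≠ ∅ for every such U.
  x = 65: open {65} ∋ x has {65} ∩ (A ∖ {65}) = ∅, so x is NOT a limit point.
  x = 66: opens ∋ x are {65, 66, 67, 68}; each meets A ∖ {66}, so x IS a limit point.
  x = 67: open {67} ∋ x has {67} ∩ (A ∖ {67}) = ∅, so x is NOT a limit point.
  x = 68: open {65, 68} ∋ x has {65, 68} ∩ (A ∖ {68}) = ∅, so x is NOT a limit point.
Collecting: A' = {66}.


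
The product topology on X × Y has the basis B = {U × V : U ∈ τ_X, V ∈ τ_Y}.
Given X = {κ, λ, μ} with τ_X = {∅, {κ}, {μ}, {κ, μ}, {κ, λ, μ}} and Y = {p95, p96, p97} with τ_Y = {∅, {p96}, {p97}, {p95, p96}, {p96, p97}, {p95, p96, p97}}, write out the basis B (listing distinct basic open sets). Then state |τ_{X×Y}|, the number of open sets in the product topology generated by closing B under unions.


Basis B = {∅ × ∅, {κ} × {p96}, {κ} × {p97}, {μ} × {p96}, {μ} × {p97}, {κ} × {p95, p96}, {κ} × {p96, p97}, {κ, μ} × {p96}, {κ, μ} × {p97}, {μ} × {p95, p96}, {μ} × {p96, p97}, {κ} × {p95, p96, p97}, {κ, λ, μ} × {p96}, {κ, λ, μ} × {p97}, {μ} × {p95, p96, p97}, {κ, μ} × {p95, p96}, {κ, μ} × {p96, p97}, {κ, μ} × {p95, p96, p97}, {κ, λ, μ} × {p95, p96}, {κ, λ, μ} × {p96, p97}, {κ, λ, μ} × {p95, p96, p97}}; |τ_{X×Y}| = 70.

Enumerate products U × V with U ∈ τ_X, V ∈ τ_Y (deduplicated):
  ∅ × ∅ = {} (∅)
  {κ} × {p96} = {(κ,p96)}
  {κ} × {p97} = {(κ,p97)}
  {μ} × {p96} = {(μ,p96)}
  {μ} × {p97} = {(μ,p97)}
  {κ} × {p95, p96} = {(κ,p95), (κ,p96)}
  {κ} × {p96, p97} = {(κ,p96), (κ,p97)}
  {κ, μ} × {p96} = {(κ,p96), (μ,p96)}
  {κ, μ} × {p97} = {(κ,p97), (μ,p97)}
  {μ} × {p95, p96} = {(μ,p95), (μ,p96)}
  {μ} × {p96, p97} = {(μ,p96), (μ,p97)}
  {κ} × {p95, p96, p97} = {(κ,p95), (κ,p96), (κ,p97)}
  {κ, λ, μ} × {p96} = {(κ,p96), (λ,p96), (μ,p96)}
  {κ, λ, μ} × {p97} = {(κ,p97), (λ,p97), (μ,p97)}
  {μ} × {p95, p96, p97} = {(μ,p95), (μ,p96), (μ,p97)}
  {κ, μ} × {p95, p96} = {(κ,p95), (κ,p96), (μ,p95), (μ,p96)}
  {κ, μ} × {p96, p97} = {(κ,p96), (κ,p97), (μ,p96), (μ,p97)}
  {κ, μ} × {p95, p96, p97} = {(κ,p95), (κ,p96), (κ,p97), (μ,p95), (μ,p96), (μ,p97)}
  {κ, λ, μ} × {p95, p96} = {(κ,p95), (κ,p96), (λ,p95), (λ,p96), (μ,p95), (μ,p96)}
  {κ, λ, μ} × {p96, p97} = {(κ,p96), (κ,p97), (λ,p96), (λ,p97), (μ,p96), (μ,p97)}
  {κ, λ, μ} × {p95, p96, p97} = {(κ,p95), (κ,p96), (κ,p97), (λ,p95), (λ,p96), (λ,p97), (μ,p95), (μ,p96), (μ,p97)}
These 21 distinct sets form the basis B.
Close under arbitrary unions to get τ_{X×Y}; counting gives |τ_{X×Y}| = 70.


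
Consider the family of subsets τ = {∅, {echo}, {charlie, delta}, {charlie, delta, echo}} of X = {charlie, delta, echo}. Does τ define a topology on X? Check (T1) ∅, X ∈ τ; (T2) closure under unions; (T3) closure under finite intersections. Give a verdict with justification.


τ IS a topology on X.

Axiom (T1): ∅ ∈ τ? Yes; X ∈ τ? Yes.
Axiom (T2/T3): check pairwise unions and intersections of members of τ.
All pairwise intersections and unions checked — each lies in τ. Therefore τ satisfies (T1), (T2), (T3): it IS a topology on X.


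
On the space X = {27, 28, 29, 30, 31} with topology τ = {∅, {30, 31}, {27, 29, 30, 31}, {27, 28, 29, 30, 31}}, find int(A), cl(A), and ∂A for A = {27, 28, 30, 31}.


int(A) = {30, 31}, cl(A) = {27, 28, 29, 30, 31}, ∂A = {27, 28, 29}.

Closed sets in (X, τ) are complements of opens:
  closed(X, τ) = {∅, {28}, {27, 28, 29}, {27, 28, 29, 30, 31}}.
int(A) = ⋃ {U ∈ τ : U ⊆ A}. Opens contained in A: ∅, {30, 31}.
Taking the union of these: int(A) = {30, 31}.
cl(A) = ⋂ {C closed : A ⊆ C}. Closed sets containing A: {27, 28, 29, 30, 31}.
Intersecting these: cl(A) = {27, 28, 29, 30, 31}.
∂A = cl(A) ∖ int(A) = {27, 28, 29, 30, 31} ∖ {30, 31} = {27, 28, 29}.


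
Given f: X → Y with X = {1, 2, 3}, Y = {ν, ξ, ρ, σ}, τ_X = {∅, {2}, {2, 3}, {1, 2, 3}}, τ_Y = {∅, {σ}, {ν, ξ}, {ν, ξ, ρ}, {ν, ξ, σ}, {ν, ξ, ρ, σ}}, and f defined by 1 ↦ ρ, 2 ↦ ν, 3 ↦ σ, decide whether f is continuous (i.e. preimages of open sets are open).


f is NOT continuous.

Compute f^{-1}(U) for each U ∈ τ_Y:
  U = ∅: f^{-1}(U) = ∅ ∈ τ_X ✓.
  U = {σ}: f^{-1}(U) = {3} ∉ τ_X ✗.
  U = {ν, ξ}: f^{-1}(U) = {2} ∈ τ_X ✓.
  U = {ν, ξ, ρ}: f^{-1}(U) = {1, 2} ∉ τ_X ✗.
  U = {ν, ξ, σ}: f^{-1}(U) = {2, 3} ∈ τ_X ✓.
  U = {ν, ξ, ρ, σ}: f^{-1}(U) = {1, 2, 3} ∈ τ_X ✓.
Found U = {σ} with f^{-1}(U) = {3} not in τ_X. Therefore f is NOT continuous.


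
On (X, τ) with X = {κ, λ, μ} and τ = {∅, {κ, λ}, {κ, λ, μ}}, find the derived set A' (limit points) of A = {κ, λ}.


A' = {κ, λ, μ}

For each x ∈ X, list the open sets U ∈ τ with x ∈ U, then check whether U ∩ (A ∖ {x}) ≠ ∅ for every such U.
  x = κ: opens ∋ x are {κ, λ}, {κ, λ, μ}; each meets A ∖ {κ}, so x IS a limit point.
  x = λ: opens ∋ x are {κ, λ}, {κ, λ, μ}; each meets A ∖ {λ}, so x IS a limit point.
  x = μ: opens ∋ x are {κ, λ, μ}; each meets A ∖ {μ}, so x IS a limit point.
Collecting: A' = {κ, λ, μ}.


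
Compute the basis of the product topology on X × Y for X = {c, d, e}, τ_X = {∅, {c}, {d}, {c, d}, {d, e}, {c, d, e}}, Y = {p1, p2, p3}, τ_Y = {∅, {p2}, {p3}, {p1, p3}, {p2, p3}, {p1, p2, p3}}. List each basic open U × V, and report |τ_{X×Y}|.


Basis B = {∅ × ∅, {c} × {p2}, {c} × {p3}, {d} × {p2}, {d} × {p3}, {c} × {p1, p3}, {c} × {p2, p3}, {c, d} × {p2}, {c, d} × {p3}, {d} × {p1, p3}, {d} × {p2, p3}, {d, e} × {p2}, {d, e} × {p3}, {c} × {p1, p2, p3}, {c, d, e} × {p2}, {c, d, e} × {p3}, {d} × {p1, p2, p3}, {c, d} × {p1, p3}, {c, d} × {p2, p3}, {d, e} × {p1, p3}, {d, e} × {p2, p3}, {c, d} × {p1, p2, p3}, {c, d, e} × {p1, p3}, {c, d, e} × {p2, p3}, {d, e} × {p1, p2, p3}, {c, d, e} × {p1, p2, p3}}; |τ_{X×Y}| = 108.

Enumerate products U × V with U ∈ τ_X, V ∈ τ_Y (deduplicated):
  ∅ × ∅ = {} (∅)
  {c} × {p2} = {(c,p2)}
  {c} × {p3} = {(c,p3)}
  {d} × {p2} = {(d,p2)}
  {d} × {p3} = {(d,p3)}
  {c} × {p1, p3} = {(c,p1), (c,p3)}
  {c} × {p2, p3} = {(c,p2), (c,p3)}
  {c, d} × {p2} = {(c,p2), (d,p2)}
  {c, d} × {p3} = {(c,p3), (d,p3)}
  {d} × {p1, p3} = {(d,p1), (d,p3)}
  {d} × {p2, p3} = {(d,p2), (d,p3)}
  {d, e} × {p2} = {(d,p2), (e,p2)}
  {d, e} × {p3} = {(d,p3), (e,p3)}
  {c} × {p1, p2, p3} = {(c,p1), (c,p2), (c,p3)}
  {c, d, e} × {p2} = {(c,p2), (d,p2), (e,p2)}
  {c, d, e} × {p3} = {(c,p3), (d,p3), (e,p3)}
  {d} × {p1, p2, p3} = {(d,p1), (d,p2), (d,p3)}
  {c, d} × {p1, p3} = {(c,p1), (c,p3), (d,p1), (d,p3)}
  {c, d} × {p2, p3} = {(c,p2), (c,p3), (d,p2), (d,p3)}
  {d, e} × {p1, p3} = {(d,p1), (d,p3), (e,p1), (e,p3)}
  {d, e} × {p2, p3} = {(d,p2), (d,p3), (e,p2), (e,p3)}
  {c, d} × {p1, p2, p3} = {(c,p1), (c,p2), (c,p3), (d,p1), (d,p2), (d,p3)}
  {c, d, e} × {p1, p3} = {(c,p1), (c,p3), (d,p1), (d,p3), (e,p1), (e,p3)}
  {c, d, e} × {p2, p3} = {(c,p2), (c,p3), (d,p2), (d,p3), (e,p2), (e,p3)}
  {d, e} × {p1, p2, p3} = {(d,p1), (d,p2), (d,p3), (e,p1), (e,p2), (e,p3)}
  {c, d, e} × {p1, p2, p3} = {(c,p1), (c,p2), (c,p3), (d,p1), (d,p2), (d,p3), (e,p1), (e,p2), (e,p3)}
These 26 distinct sets form the basis B.
Close under arbitrary unions to get τ_{X×Y}; counting gives |τ_{X×Y}| = 108.


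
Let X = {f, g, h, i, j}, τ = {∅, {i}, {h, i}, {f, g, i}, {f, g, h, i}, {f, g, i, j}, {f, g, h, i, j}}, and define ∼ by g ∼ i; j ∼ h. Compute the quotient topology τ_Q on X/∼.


X/∼ = {[f], [g=i], [h=j]}; |τ_Q| = 3.

Equivalence classes: [f], [g=i], [h=j].
Quotient map π: X → X/∼ sends f ↦ [f], g ↦ [g=i], h ↦ [h=j], i ↦ [g=i], j ↦ [h=j].
For each subset V ⊆ X/∼, compute π^{-1}(V) ⊆ X and check whether π^{-1}(V) ∈ τ. V is open in τ_Q iff π^{-1}(V) ∈ τ.
  V = {}: π^{-1}(V) = ∅ ∈ τ ✓.
  V = {[f]}: π^{-1}(V) = {f} ∉ τ ✗.
  V = {[g=i]}: π^{-1}(V) = {g, i} ∉ τ ✗.
  V = {[f], [g=i]}: π^{-1}(V) = {f, g, i} ∈ τ ✓.
  V = {[h=j]}: π^{-1}(V) = {h, j} ∉ τ ✗.
  V = {[f], [h=j]}: π^{-1}(V) = {f, h, j} ∉ τ ✗.
  V = {[g=i], [h=j]}: π^{-1}(V) = {g, h, i, j} ∉ τ ✗.
  V = {[f], [g=i], [h=j]}: π^{-1}(V) = {f, g, h, i, j} ∈ τ ✓.
Open sets in the quotient: τ_Q = {{}, {[f], [g=i]}, {[f], [g=i], [h=j]}} (3 elements).


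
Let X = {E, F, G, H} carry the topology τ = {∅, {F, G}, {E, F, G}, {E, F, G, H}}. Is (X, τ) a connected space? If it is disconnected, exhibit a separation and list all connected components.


(X, τ) is connected.

Find clopen sets (U ∈ τ with X ∖ U ∈ τ):
  U = ∅, X ∖ U = {E, F, G, H} — both open, so U is clopen.
  U = {E, F, G, H}, X ∖ U = ∅ — both open, so U is clopen.
Only trivial clopens (∅ and X) exist, so (X, τ) is connected.
Compute connected components by grouping points that agree on all clopens:
  component: {E, F, G, H}


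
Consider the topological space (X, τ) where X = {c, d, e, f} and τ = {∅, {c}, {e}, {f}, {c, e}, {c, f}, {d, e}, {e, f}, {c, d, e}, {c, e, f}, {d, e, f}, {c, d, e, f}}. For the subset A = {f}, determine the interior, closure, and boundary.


int(A) = {f}, cl(A) = {f}, ∂A = ∅.

Closed sets in (X, τ) are complements of opens:
  closed(X, τ) = {∅, {c}, {d}, {f}, {c, d}, {c, f}, {d, e}, {d, f}, {c, d, e}, {c, d, f}, {d, e, f}, {c, d, e, f}}.
int(A) = ⋃ {U ∈ τ : U ⊆ A}. Opens contained in A: ∅, {f}.
Taking the union of these: int(A) = {f}.
cl(A) = ⋂ {C closed : A ⊆ C}. Closed sets containing A: {f}, {c, f}, {d, f}, {c, d, f}, {d, e, f}, {c, d, e, f}.
Intersecting these: cl(A) = {f}.
∂A = cl(A) ∖ int(A) = {f} ∖ {f} = ∅.


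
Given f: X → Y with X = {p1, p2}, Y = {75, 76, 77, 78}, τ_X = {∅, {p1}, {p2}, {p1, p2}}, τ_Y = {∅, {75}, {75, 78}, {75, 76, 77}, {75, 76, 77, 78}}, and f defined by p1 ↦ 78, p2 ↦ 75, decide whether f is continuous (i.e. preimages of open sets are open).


f IS continuous.

Compute f^{-1}(U) for each U ∈ τ_Y:
  U = ∅: f^{-1}(U) = ∅ ∈ τ_X ✓.
  U = {75}: f^{-1}(U) = {p2} ∈ τ_X ✓.
  U = {75, 78}: f^{-1}(U) = {p1, p2} ∈ τ_X ✓.
  U = {75, 76, 77}: f^{-1}(U) = {p2} ∈ τ_X ✓.
  U = {75, 76, 77, 78}: f^{-1}(U) = {p1, p2} ∈ τ_X ✓.
Every preimage lies in τ_X, so f IS continuous.


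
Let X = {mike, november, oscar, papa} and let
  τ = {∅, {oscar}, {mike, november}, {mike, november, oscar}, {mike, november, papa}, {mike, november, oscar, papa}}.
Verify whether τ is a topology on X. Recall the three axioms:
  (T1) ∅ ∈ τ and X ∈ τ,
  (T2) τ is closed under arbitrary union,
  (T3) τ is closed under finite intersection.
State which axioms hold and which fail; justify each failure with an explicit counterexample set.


τ IS a topology on X.

Axiom (T1): ∅ ∈ τ? Yes; X ∈ τ? Yes.
Axiom (T2/T3): check pairwise unions and intersections of members of τ.
All pairwise intersections and unions checked — each lies in τ. Therefore τ satisfies (T1), (T2), (T3): it IS a topology on X.


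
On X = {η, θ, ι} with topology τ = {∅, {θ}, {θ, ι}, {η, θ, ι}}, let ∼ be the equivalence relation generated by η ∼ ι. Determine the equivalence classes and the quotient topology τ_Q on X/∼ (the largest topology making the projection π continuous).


X/∼ = {[η=ι], [θ]}; |τ_Q| = 3.

Equivalence classes: [η=ι], [θ].
Quotient map π: X → X/∼ sends η ↦ [η=ι], θ ↦ [θ], ι ↦ [η=ι].
For each subset V ⊆ X/∼, compute π^{-1}(V) ⊆ X and check whether π^{-1}(V) ∈ τ. V is open in τ_Q iff π^{-1}(V) ∈ τ.
  V = {}: π^{-1}(V) = ∅ ∈ τ ✓.
  V = {[η=ι]}: π^{-1}(V) = {η, ι} ∉ τ ✗.
  V = {[θ]}: π^{-1}(V) = {θ} ∈ τ ✓.
  V = {[η=ι], [θ]}: π^{-1}(V) = {η, θ, ι} ∈ τ ✓.
Open sets in the quotient: τ_Q = {{}, {[θ]}, {[η=ι], [θ]}} (3 elements).


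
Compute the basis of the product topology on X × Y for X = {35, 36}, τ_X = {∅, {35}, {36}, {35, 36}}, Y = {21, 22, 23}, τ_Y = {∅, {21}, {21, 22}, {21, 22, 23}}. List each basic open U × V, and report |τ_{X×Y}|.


Basis B = {∅ × ∅, {35} × {21}, {36} × {21}, {35} × {21, 22}, {35, 36} × {21}, {36} × {21, 22}, {35} × {21, 22, 23}, {36} × {21, 22, 23}, {35, 36} × {21, 22}, {35, 36} × {21, 22, 23}}; |τ_{X×Y}| = 16.

Enumerate products U × V with U ∈ τ_X, V ∈ τ_Y (deduplicated):
  ∅ × ∅ = {} (∅)
  {35} × {21} = {(35,21)}
  {36} × {21} = {(36,21)}
  {35} × {21, 22} = {(35,21), (35,22)}
  {35, 36} × {21} = {(35,21), (36,21)}
  {36} × {21, 22} = {(36,21), (36,22)}
  {35} × {21, 22, 23} = {(35,21), (35,22), (35,23)}
  {36} × {21, 22, 23} = {(36,21), (36,22), (36,23)}
  {35, 36} × {21, 22} = {(35,21), (35,22), (36,21), (36,22)}
  {35, 36} × {21, 22, 23} = {(35,21), (35,22), (35,23), (36,21), (36,22), (36,23)}
These 10 distinct sets form the basis B.
Close under arbitrary unions to get τ_{X×Y}; counting gives |τ_{X×Y}| = 16.


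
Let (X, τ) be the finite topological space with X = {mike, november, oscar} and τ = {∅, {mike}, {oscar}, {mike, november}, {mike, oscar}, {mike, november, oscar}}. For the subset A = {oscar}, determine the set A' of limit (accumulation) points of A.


A' = ∅

For each x ∈ X, list the open sets U ∈ τ with x ∈ U, then check whether U ∩ (A ∖ {x}) ≠ ∅ for every such U.
  x = mike: open {mike} ∋ x has {mike} ∩ (A ∖ {mike}) = ∅, so x is NOT a limit point.
  x = november: open {mike, november} ∋ x has {mike, november} ∩ (A ∖ {november}) = ∅, so x is NOT a limit point.
  x = oscar: open {oscar} ∋ x has {oscar} ∩ (A ∖ {oscar}) = ∅, so x is NOT a limit point.
Collecting: A' = ∅.


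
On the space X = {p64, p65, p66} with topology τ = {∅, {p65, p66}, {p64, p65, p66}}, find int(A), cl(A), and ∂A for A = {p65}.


int(A) = ∅, cl(A) = {p64, p65, p66}, ∂A = {p64, p65, p66}.

Closed sets in (X, τ) are complements of opens:
  closed(X, τ) = {∅, {p64}, {p64, p65, p66}}.
int(A) = ⋃ {U ∈ τ : U ⊆ A}. Opens contained in A: ∅.
Taking the union of these: int(A) = ∅.
cl(A) = ⋂ {C closed : A ⊆ C}. Closed sets containing A: {p64, p65, p66}.
Intersecting these: cl(A) = {p64, p65, p66}.
∂A = cl(A) ∖ int(A) = {p64, p65, p66} ∖ ∅ = {p64, p65, p66}.


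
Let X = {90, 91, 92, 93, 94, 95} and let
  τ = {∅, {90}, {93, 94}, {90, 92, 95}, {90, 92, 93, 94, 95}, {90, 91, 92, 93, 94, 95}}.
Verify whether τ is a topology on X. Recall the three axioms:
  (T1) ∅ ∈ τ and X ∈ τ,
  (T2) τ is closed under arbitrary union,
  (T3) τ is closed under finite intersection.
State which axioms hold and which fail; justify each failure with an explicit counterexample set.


τ is NOT a topology on X.

Axiom (T1): ∅ ∈ τ? Yes; X ∈ τ? Yes.
Axiom (T2/T3): check pairwise unions and intersections of members of τ.
Counterexample for (T2): {90} ∪ {93, 94} = {90, 93, 94} ∉ τ. Therefore τ is NOT a topology.


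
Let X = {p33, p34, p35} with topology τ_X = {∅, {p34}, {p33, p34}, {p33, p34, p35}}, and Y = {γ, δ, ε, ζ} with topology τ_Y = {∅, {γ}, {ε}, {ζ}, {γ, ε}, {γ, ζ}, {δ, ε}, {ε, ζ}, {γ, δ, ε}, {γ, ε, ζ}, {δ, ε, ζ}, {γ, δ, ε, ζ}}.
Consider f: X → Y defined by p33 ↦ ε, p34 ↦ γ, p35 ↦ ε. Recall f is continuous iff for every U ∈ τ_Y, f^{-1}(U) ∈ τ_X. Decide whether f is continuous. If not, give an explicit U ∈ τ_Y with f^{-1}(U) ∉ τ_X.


f is NOT continuous.

Compute f^{-1}(U) for each U ∈ τ_Y:
  U = ∅: f^{-1}(U) = ∅ ∈ τ_X ✓.
  U = {γ}: f^{-1}(U) = {p34} ∈ τ_X ✓.
  U = {ε}: f^{-1}(U) = {p33, p35} ∉ τ_X ✗.
  U = {ζ}: f^{-1}(U) = ∅ ∈ τ_X ✓.
  U = {γ, ε}: f^{-1}(U) = {p33, p34, p35} ∈ τ_X ✓.
  U = {γ, ζ}: f^{-1}(U) = {p34} ∈ τ_X ✓.
  U = {δ, ε}: f^{-1}(U) = {p33, p35} ∉ τ_X ✗.
  U = {ε, ζ}: f^{-1}(U) = {p33, p35} ∉ τ_X ✗.
  U = {γ, δ, ε}: f^{-1}(U) = {p33, p34, p35} ∈ τ_X ✓.
  U = {γ, ε, ζ}: f^{-1}(U) = {p33, p34, p35} ∈ τ_X ✓.
  U = {δ, ε, ζ}: f^{-1}(U) = {p33, p35} ∉ τ_X ✗.
  U = {γ, δ, ε, ζ}: f^{-1}(U) = {p33, p34, p35} ∈ τ_X ✓.
Found U = {ε} with f^{-1}(U) = {p33, p35} not in τ_X. Therefore f is NOT continuous.


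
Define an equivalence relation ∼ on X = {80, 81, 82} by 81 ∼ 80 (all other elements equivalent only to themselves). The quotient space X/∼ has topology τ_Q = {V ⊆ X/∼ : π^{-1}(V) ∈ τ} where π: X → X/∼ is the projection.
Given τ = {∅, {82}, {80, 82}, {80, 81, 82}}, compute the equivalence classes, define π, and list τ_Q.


X/∼ = {[80=81], [82]}; |τ_Q| = 3.

Equivalence classes: [80=81], [82].
Quotient map π: X → X/∼ sends 80 ↦ [80=81], 81 ↦ [80=81], 82 ↦ [82].
For each subset V ⊆ X/∼, compute π^{-1}(V) ⊆ X and check whether π^{-1}(V) ∈ τ. V is open in τ_Q iff π^{-1}(V) ∈ τ.
  V = {}: π^{-1}(V) = ∅ ∈ τ ✓.
  V = {[80=81]}: π^{-1}(V) = {80, 81} ∉ τ ✗.
  V = {[82]}: π^{-1}(V) = {82} ∈ τ ✓.
  V = {[80=81], [82]}: π^{-1}(V) = {80, 81, 82} ∈ τ ✓.
Open sets in the quotient: τ_Q = {{}, {[82]}, {[80=81], [82]}} (3 elements).


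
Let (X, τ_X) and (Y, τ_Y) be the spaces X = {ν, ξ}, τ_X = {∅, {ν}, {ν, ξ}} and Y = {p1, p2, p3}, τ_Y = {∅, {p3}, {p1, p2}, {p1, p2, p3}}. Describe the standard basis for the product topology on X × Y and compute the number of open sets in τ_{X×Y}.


Basis B = {∅ × ∅, {ν} × {p3}, {ν} × {p1, p2}, {ν, ξ} × {p3}, {ν} × {p1, p2, p3}, {ν, ξ} × {p1, p2}, {ν, ξ} × {p1, p2, p3}}; |τ_{X×Y}| = 9.

Enumerate products U × V with U ∈ τ_X, V ∈ τ_Y (deduplicated):
  ∅ × ∅ = {} (∅)
  {ν} × {p3} = {(ν,p3)}
  {ν} × {p1, p2} = {(ν,p1), (ν,p2)}
  {ν, ξ} × {p3} = {(ν,p3), (ξ,p3)}
  {ν} × {p1, p2, p3} = {(ν,p1), (ν,p2), (ν,p3)}
  {ν, ξ} × {p1, p2} = {(ν,p1), (ν,p2), (ξ,p1), (ξ,p2)}
  {ν, ξ} × {p1, p2, p3} = {(ν,p1), (ν,p2), (ν,p3), (ξ,p1), (ξ,p2), (ξ,p3)}
These 7 distinct sets form the basis B.
Close under arbitrary unions to get τ_{X×Y}; counting gives |τ_{X×Y}| = 9.


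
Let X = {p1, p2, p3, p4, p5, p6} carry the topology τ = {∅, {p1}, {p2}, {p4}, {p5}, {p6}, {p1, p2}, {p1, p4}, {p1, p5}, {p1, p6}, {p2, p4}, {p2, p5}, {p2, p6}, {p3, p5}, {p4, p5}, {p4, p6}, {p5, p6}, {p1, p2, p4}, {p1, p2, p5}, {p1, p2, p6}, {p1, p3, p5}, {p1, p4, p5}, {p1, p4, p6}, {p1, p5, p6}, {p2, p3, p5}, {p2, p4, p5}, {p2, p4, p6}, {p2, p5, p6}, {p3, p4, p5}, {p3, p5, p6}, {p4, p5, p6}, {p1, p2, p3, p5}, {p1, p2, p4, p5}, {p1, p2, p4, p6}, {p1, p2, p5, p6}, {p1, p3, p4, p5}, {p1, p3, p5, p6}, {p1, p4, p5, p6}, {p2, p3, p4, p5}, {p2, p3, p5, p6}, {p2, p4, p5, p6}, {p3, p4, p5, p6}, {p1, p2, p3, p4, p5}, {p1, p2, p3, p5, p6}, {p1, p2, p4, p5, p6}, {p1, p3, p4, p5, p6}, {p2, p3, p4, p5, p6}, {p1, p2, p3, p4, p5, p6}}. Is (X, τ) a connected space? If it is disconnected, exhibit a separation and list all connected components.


(X, τ) is disconnected; components = [{p1}, {p2}, {p4}, {p6}, {p3, p5}].

Find clopen sets (U ∈ τ with X ∖ U ∈ τ):
  U = ∅, X ∖ U = {p1, p2, p3, p4, p5, p6} — both open, so U is clopen.
  U = {p1}, X ∖ U = {p2, p3, p4, p5, p6} — both open, so U is clopen.
  U = {p2}, X ∖ U = {p1, p3, p4, p5, p6} — both open, so U is clopen.
  U = {p4}, X ∖ U = {p1, p2, p3, p5, p6} — both open, so U is clopen.
  U = {p6}, X ∖ U = {p1, p2, p3, p4, p5} — both open, so U is clopen.
  U = {p1, p2}, X ∖ U = {p3, p4, p5, p6} — both open, so U is clopen.
  U = {p1, p4}, X ∖ U = {p2, p3, p5, p6} — both open, so U is clopen.
  U = {p1, p6}, X ∖ U = {p2, p3, p4, p5} — both open, so U is clopen.
  U = {p2, p4}, X ∖ U = {p1, p3, p5, p6} — both open, so U is clopen.
  U = {p2, p6}, X ∖ U = {p1, p3, p4, p5} — both open, so U is clopen.
  U = {p3, p5}, X ∖ U = {p1, p2, p4, p6} — both open, so U is clopen.
  U = {p4, p6}, X ∖ U = {p1, p2, p3, p5} — both open, so U is clopen.
  U = {p1, p2, p4}, X ∖ U = {p3, p5, p6} — both open, so U is clopen.
  U = {p1, p2, p6}, X ∖ U = {p3, p4, p5} — both open, so U is clopen.
  U = {p1, p3, p5}, X ∖ U = {p2, p4, p6} — both open, so U is clopen.
  U = {p1, p4, p6}, X ∖ U = {p2, p3, p5} — both open, so U is clopen.
  U = {p2, p3, p5}, X ∖ U = {p1, p4, p6} — both open, so U is clopen.
  U = {p2, p4, p6}, X ∖ U = {p1, p3, p5} — both open, so U is clopen.
  U = {p3, p4, p5}, X ∖ U = {p1, p2, p6} — both open, so U is clopen.
  U = {p3, p5, p6}, X ∖ U = {p1, p2, p4} — both open, so U is clopen.
  U = {p1, p2, p3, p5}, X ∖ U = {p4, p6} — both open, so U is clopen.
  U = {p1, p2, p4, p6}, X ∖ U = {p3, p5} — both open, so U is clopen.
  U = {p1, p3, p4, p5}, X ∖ U = {p2, p6} — both open, so U is clopen.
  U = {p1, p3, p5, p6}, X ∖ U = {p2, p4} — both open, so U is clopen.
  U = {p2, p3, p4, p5}, X ∖ U = {p1, p6} — both open, so U is clopen.
  U = {p2, p3, p5, p6}, X ∖ U = {p1, p4} — both open, so U is clopen.
  U = {p3, p4, p5, p6}, X ∖ U = {p1, p2} — both open, so U is clopen.
  U = {p1, p2, p3, p4, p5}, X ∖ U = {p6} — both open, so U is clopen.
  U = {p1, p2, p3, p5, p6}, X ∖ U = {p4} — both open, so U is clopen.
  U = {p1, p3, p4, p5, p6}, X ∖ U = {p2} — both open, so U is clopen.
  U = {p2, p3, p4, p5, p6}, X ∖ U = {p1} — both open, so U is clopen.
  U = {p1, p2, p3, p4, p5, p6}, X ∖ U = ∅ — both open, so U is clopen.
Nontrivial clopen(s) exist: e.g. {p1, p2, p3, p4, p5}. So (X, τ) is disconnected.
Compute connected components by grouping points that agree on all clopens:
  component: {p1}
  component: {p2}
  component: {p4}
  component: {p6}
  component: {p3, p5}


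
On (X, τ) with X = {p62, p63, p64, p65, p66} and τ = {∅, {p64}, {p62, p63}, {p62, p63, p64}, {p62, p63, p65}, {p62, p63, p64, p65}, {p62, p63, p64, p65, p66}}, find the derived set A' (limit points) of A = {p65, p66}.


A' = {p66}

For each x ∈ X, list the open sets U ∈ τ with x ∈ U, then check whether U ∩ (A ∖ {x}) ≠ ∅ for every such U.
  x = p62: open {p62, p63} ∋ x has {p62, p63} ∩ (A ∖ {p62}) = ∅, so x is NOT a limit point.
  x = p63: open {p62, p63} ∋ x has {p62, p63} ∩ (A ∖ {p63}) = ∅, so x is NOT a limit point.
  x = p64: open {p64} ∋ x has {p64} ∩ (A ∖ {p64}) = ∅, so x is NOT a limit point.
  x = p65: open {p62, p63, p65} ∋ x has {p62, p63, p65} ∩ (A ∖ {p65}) = ∅, so x is NOT a limit point.
  x = p66: opens ∋ x are {p62, p63, p64, p65, p66}; each meets A ∖ {p66}, so x IS a limit point.
Collecting: A' = {p66}.


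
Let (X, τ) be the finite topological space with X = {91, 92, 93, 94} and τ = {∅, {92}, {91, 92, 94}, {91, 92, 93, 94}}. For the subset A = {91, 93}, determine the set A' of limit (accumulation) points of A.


A' = {93, 94}

For each x ∈ X, list the open sets U ∈ τ with x ∈ U, then check whether U ∩ (A ∖ {x}) ≠ ∅ for every such U.
  x = 91: open {91, 92, 94} ∋ x has {91, 92, 94} ∩ (A ∖ {91}) = ∅, so x is NOT a limit point.
  x = 92: open {92} ∋ x has {92} ∩ (A ∖ {92}) = ∅, so x is NOT a limit point.
  x = 93: opens ∋ x are {91, 92, 93, 94}; each meets A ∖ {93}, so x IS a limit point.
  x = 94: opens ∋ x are {91, 92, 94}, {91, 92, 93, 94}; each meets A ∖ {94}, so x IS a limit point.
Collecting: A' = {93, 94}.


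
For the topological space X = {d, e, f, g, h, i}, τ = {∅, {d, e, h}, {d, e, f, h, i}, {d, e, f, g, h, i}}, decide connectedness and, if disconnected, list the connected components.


(X, τ) is connected.

Find clopen sets (U ∈ τ with X ∖ U ∈ τ):
  U = ∅, X ∖ U = {d, e, f, g, h, i} — both open, so U is clopen.
  U = {d, e, f, g, h, i}, X ∖ U = ∅ — both open, so U is clopen.
Only trivial clopens (∅ and X) exist, so (X, τ) is connected.
Compute connected components by grouping points that agree on all clopens:
  component: {d, e, f, g, h, i}


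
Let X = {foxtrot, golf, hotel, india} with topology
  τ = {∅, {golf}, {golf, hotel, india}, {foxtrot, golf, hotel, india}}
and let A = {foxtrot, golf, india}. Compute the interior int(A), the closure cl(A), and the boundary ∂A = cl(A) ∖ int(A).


int(A) = {golf}, cl(A) = {foxtrot, golf, hotel, india}, ∂A = {foxtrot, hotel, india}.

Closed sets in (X, τ) are complements of opens:
  closed(X, τ) = {∅, {foxtrot}, {foxtrot, hotel, india}, {foxtrot, golf, hotel, india}}.
int(A) = ⋃ {U ∈ τ : U ⊆ A}. Opens contained in A: ∅, {golf}.
Taking the union of these: int(A) = {golf}.
cl(A) = ⋂ {C closed : A ⊆ C}. Closed sets containing A: {foxtrot, golf, hotel, india}.
Intersecting these: cl(A) = {foxtrot, golf, hotel, india}.
∂A = cl(A) ∖ int(A) = {foxtrot, golf, hotel, india} ∖ {golf} = {foxtrot, hotel, india}.


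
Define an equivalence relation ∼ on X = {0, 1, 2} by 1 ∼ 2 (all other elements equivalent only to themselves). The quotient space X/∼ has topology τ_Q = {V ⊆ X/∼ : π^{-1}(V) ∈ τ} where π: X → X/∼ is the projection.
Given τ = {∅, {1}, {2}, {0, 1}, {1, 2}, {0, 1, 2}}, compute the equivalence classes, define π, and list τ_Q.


X/∼ = {[0], [1=2]}; |τ_Q| = 3.

Equivalence classes: [0], [1=2].
Quotient map π: X → X/∼ sends 0 ↦ [0], 1 ↦ [1=2], 2 ↦ [1=2].
For each subset V ⊆ X/∼, compute π^{-1}(V) ⊆ X and check whether π^{-1}(V) ∈ τ. V is open in τ_Q iff π^{-1}(V) ∈ τ.
  V = {}: π^{-1}(V) = ∅ ∈ τ ✓.
  V = {[0]}: π^{-1}(V) = {0} ∉ τ ✗.
  V = {[1=2]}: π^{-1}(V) = {1, 2} ∈ τ ✓.
  V = {[0], [1=2]}: π^{-1}(V) = {0, 1, 2} ∈ τ ✓.
Open sets in the quotient: τ_Q = {{}, {[1=2]}, {[0], [1=2]}} (3 elements).


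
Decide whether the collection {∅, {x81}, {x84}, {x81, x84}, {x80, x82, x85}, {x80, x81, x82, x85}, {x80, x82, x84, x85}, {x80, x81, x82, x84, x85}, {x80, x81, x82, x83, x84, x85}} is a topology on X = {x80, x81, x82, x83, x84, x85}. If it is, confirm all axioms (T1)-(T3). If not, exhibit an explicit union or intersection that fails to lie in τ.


τ IS a topology on X.

Axiom (T1): ∅ ∈ τ? Yes; X ∈ τ? Yes.
Axiom (T2/T3): check pairwise unions and intersections of members of τ.
All pairwise intersections and unions checked — each lies in τ. Therefore τ satisfies (T1), (T2), (T3): it IS a topology on X.


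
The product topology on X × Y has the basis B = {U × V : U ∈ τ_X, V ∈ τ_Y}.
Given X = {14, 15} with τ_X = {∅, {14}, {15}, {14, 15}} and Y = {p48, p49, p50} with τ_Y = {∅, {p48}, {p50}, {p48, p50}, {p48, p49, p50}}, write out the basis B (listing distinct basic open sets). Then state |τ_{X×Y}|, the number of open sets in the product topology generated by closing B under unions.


Basis B = {∅ × ∅, {14} × {p48}, {14} × {p50}, {15} × {p48}, {15} × {p50}, {14} × {p48, p50}, {14, 15} × {p48}, {14, 15} × {p50}, {15} × {p48, p50}, {14} × {p48, p49, p50}, {15} × {p48, p49, p50}, {14, 15} × {p48, p50}, {14, 15} × {p48, p49, p50}}; |τ_{X×Y}| = 25.

Enumerate products U × V with U ∈ τ_X, V ∈ τ_Y (deduplicated):
  ∅ × ∅ = {} (∅)
  {14} × {p48} = {(14,p48)}
  {14} × {p50} = {(14,p50)}
  {15} × {p48} = {(15,p48)}
  {15} × {p50} = {(15,p50)}
  {14} × {p48, p50} = {(14,p48), (14,p50)}
  {14, 15} × {p48} = {(14,p48), (15,p48)}
  {14, 15} × {p50} = {(14,p50), (15,p50)}
  {15} × {p48, p50} = {(15,p48), (15,p50)}
  {14} × {p48, p49, p50} = {(14,p48), (14,p49), (14,p50)}
  {15} × {p48, p49, p50} = {(15,p48), (15,p49), (15,p50)}
  {14, 15} × {p48, p50} = {(14,p48), (14,p50), (15,p48), (15,p50)}
  {14, 15} × {p48, p49, p50} = {(14,p48), (14,p49), (14,p50), (15,p48), (15,p49), (15,p50)}
These 13 distinct sets form the basis B.
Close under arbitrary unions to get τ_{X×Y}; counting gives |τ_{X×Y}| = 25.


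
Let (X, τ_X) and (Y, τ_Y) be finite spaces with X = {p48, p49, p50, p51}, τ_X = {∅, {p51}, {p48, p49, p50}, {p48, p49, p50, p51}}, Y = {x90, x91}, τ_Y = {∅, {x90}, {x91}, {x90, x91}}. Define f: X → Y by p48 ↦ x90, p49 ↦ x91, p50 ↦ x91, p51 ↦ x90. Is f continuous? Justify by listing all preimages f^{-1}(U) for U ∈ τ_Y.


f is NOT continuous.

Compute f^{-1}(U) for each U ∈ τ_Y:
  U = ∅: f^{-1}(U) = ∅ ∈ τ_X ✓.
  U = {x90}: f^{-1}(U) = {p48, p51} ∉ τ_X ✗.
  U = {x91}: f^{-1}(U) = {p49, p50} ∉ τ_X ✗.
  U = {x90, x91}: f^{-1}(U) = {p48, p49, p50, p51} ∈ τ_X ✓.
Found U = {x90} with f^{-1}(U) = {p48, p51} not in τ_X. Therefore f is NOT continuous.


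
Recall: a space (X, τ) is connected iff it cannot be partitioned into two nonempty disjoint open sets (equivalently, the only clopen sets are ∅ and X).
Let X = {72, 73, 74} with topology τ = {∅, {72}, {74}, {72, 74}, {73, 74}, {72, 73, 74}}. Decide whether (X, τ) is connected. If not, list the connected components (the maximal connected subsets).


(X, τ) is disconnected; components = [{72}, {73, 74}].

Find clopen sets (U ∈ τ with X ∖ U ∈ τ):
  U = ∅, X ∖ U = {72, 73, 74} — both open, so U is clopen.
  U = {72}, X ∖ U = {73, 74} — both open, so U is clopen.
  U = {73, 74}, X ∖ U = {72} — both open, so U is clopen.
  U = {72, 73, 74}, X ∖ U = ∅ — both open, so U is clopen.
Nontrivial clopen(s) exist: e.g. {72}. So (X, τ) is disconnected.
Compute connected components by grouping points that agree on all clopens:
  component: {72}
  component: {73, 74}


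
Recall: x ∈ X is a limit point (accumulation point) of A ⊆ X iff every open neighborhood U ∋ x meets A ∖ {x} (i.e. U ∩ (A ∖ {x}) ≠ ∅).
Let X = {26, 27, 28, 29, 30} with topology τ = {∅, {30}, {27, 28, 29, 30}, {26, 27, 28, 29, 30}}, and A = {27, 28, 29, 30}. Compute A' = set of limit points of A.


A' = {26, 27, 28, 29}

For each x ∈ X, list the open sets U ∈ τ with x ∈ U, then check whether U ∩ (A ∖ {x}) ≠ ∅ for every such U.
  x = 26: opens ∋ x are {26, 27, 28, 29, 30}; each meets A ∖ {26}, so x IS a limit point.
  x = 27: opens ∋ x are {27, 28, 29, 30}, {26, 27, 28, 29, 30}; each meets A ∖ {27}, so x IS a limit point.
  x = 28: opens ∋ x are {27, 28, 29, 30}, {26, 27, 28, 29, 30}; each meets A ∖ {28}, so x IS a limit point.
  x = 29: opens ∋ x are {27, 28, 29, 30}, {26, 27, 28, 29, 30}; each meets A ∖ {29}, so x IS a limit point.
  x = 30: open {30} ∋ x has {30} ∩ (A ∖ {30}) = ∅, so x is NOT a limit point.
Collecting: A' = {26, 27, 28, 29}.


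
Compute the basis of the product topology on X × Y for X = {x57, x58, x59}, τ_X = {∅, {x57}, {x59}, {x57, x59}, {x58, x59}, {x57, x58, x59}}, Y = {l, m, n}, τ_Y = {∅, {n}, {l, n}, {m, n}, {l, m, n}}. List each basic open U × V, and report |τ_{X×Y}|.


Basis B = {∅ × ∅, {x57} × {n}, {x59} × {n}, {x57} × {l, n}, {x57} × {m, n}, {x57, x59} × {n}, {x58, x59} × {n}, {x59} × {l, n}, {x59} × {m, n}, {x57} × {l, m, n}, {x57, x58, x59} × {n}, {x59} × {l, m, n}, {x57, x59} × {l, n}, {x57, x59} × {m, n}, {x58, x59} × {l, n}, {x58, x59} × {m, n}, {x57, x59} × {l, m, n}, {x57, x58, x59} × {l, n}, {x57, x58, x59} × {m, n}, {x58, x59} × {l, m, n}, {x57, x58, x59} × {l, m, n}}; |τ_{X×Y}| = 70.

Enumerate products U × V with U ∈ τ_X, V ∈ τ_Y (deduplicated):
  ∅ × ∅ = {} (∅)
  {x57} × {n} = {(x57,n)}
  {x59} × {n} = {(x59,n)}
  {x57} × {l, n} = {(x57,l), (x57,n)}
  {x57} × {m, n} = {(x57,m), (x57,n)}
  {x57, x59} × {n} = {(x57,n), (x59,n)}
  {x58, x59} × {n} = {(x58,n), (x59,n)}
  {x59} × {l, n} = {(x59,l), (x59,n)}
  {x59} × {m, n} = {(x59,m), (x59,n)}
  {x57} × {l, m, n} = {(x57,l), (x57,m), (x57,n)}
  {x57, x58, x59} × {n} = {(x57,n), (x58,n), (x59,n)}
  {x59} × {l, m, n} = {(x59,l), (x59,m), (x59,n)}
  {x57, x59} × {l, n} = {(x57,l), (x57,n), (x59,l), (x59,n)}
  {x57, x59} × {m, n} = {(x57,m), (x57,n), (x59,m), (x59,n)}
  {x58, x59} × {l, n} = {(x58,l), (x58,n), (x59,l), (x59,n)}
  {x58, x59} × {m, n} = {(x58,m), (x58,n), (x59,m), (x59,n)}
  {x57, x59} × {l, m, n} = {(x57,l), (x57,m), (x57,n), (x59,l), (x59,m), (x59,n)}
  {x57, x58, x59} × {l, n} = {(x57,l), (x57,n), (x58,l), (x58,n), (x59,l), (x59,n)}
  {x57, x58, x59} × {m, n} = {(x57,m), (x57,n), (x58,m), (x58,n), (x59,m), (x59,n)}
  {x58, x59} × {l, m, n} = {(x58,l), (x58,m), (x58,n), (x59,l), (x59,m), (x59,n)}
  {x57, x58, x59} × {l, m, n} = {(x57,l), (x57,m), (x57,n), (x58,l), (x58,m), (x58,n), (x59,l), (x59,m), (x59,n)}
These 21 distinct sets form the basis B.
Close under arbitrary unions to get τ_{X×Y}; counting gives |τ_{X×Y}| = 70.


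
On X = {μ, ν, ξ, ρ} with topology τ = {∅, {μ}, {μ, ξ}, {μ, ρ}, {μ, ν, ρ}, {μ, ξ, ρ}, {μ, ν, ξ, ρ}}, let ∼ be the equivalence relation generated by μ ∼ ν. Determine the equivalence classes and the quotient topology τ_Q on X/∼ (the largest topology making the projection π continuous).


X/∼ = {[μ=ν], [ξ], [ρ]}; |τ_Q| = 3.

Equivalence classes: [μ=ν], [ξ], [ρ].
Quotient map π: X → X/∼ sends μ ↦ [μ=ν], ν ↦ [μ=ν], ξ ↦ [ξ], ρ ↦ [ρ].
For each subset V ⊆ X/∼, compute π^{-1}(V) ⊆ X and check whether π^{-1}(V) ∈ τ. V is open in τ_Q iff π^{-1}(V) ∈ τ.
  V = {}: π^{-1}(V) = ∅ ∈ τ ✓.
  V = {[μ=ν]}: π^{-1}(V) = {μ, ν} ∉ τ ✗.
  V = {[ξ]}: π^{-1}(V) = {ξ} ∉ τ ✗.
  V = {[μ=ν], [ξ]}: π^{-1}(V) = {μ, ν, ξ} ∉ τ ✗.
  V = {[ρ]}: π^{-1}(V) = {ρ} ∉ τ ✗.
  V = {[μ=ν], [ρ]}: π^{-1}(V) = {μ, ν, ρ} ∈ τ ✓.
  V = {[ξ], [ρ]}: π^{-1}(V) = {ξ, ρ} ∉ τ ✗.
  V = {[μ=ν], [ξ], [ρ]}: π^{-1}(V) = {μ, ν, ξ, ρ} ∈ τ ✓.
Open sets in the quotient: τ_Q = {{}, {[μ=ν], [ρ]}, {[μ=ν], [ξ], [ρ]}} (3 elements).


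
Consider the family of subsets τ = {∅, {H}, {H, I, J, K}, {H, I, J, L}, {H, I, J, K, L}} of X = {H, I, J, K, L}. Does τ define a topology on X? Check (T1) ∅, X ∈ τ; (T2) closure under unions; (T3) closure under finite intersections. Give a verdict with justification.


τ is NOT a topology on X.

Axiom (T1): ∅ ∈ τ? Yes; X ∈ τ? Yes.
Axiom (T2/T3): check pairwise unions and intersections of members of τ.
Counterexample for (T3): {H, I, J, K} ∩ {H, I, J, L} = {H, I, J} ∉ τ. Therefore τ is NOT a topology.


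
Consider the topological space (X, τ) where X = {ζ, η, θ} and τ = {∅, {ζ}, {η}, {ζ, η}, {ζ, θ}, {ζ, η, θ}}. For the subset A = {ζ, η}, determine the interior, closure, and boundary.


int(A) = {ζ, η}, cl(A) = {ζ, η, θ}, ∂A = {θ}.

Closed sets in (X, τ) are complements of opens:
  closed(X, τ) = {∅, {η}, {θ}, {ζ, θ}, {η, θ}, {ζ, η, θ}}.
int(A) = ⋃ {U ∈ τ : U ⊆ A}. Opens contained in A: ∅, {ζ}, {η}, {ζ, η}.
Taking the union of these: int(A) = {ζ, η}.
cl(A) = ⋂ {C closed : A ⊆ C}. Closed sets containing A: {ζ, η, θ}.
Intersecting these: cl(A) = {ζ, η, θ}.
∂A = cl(A) ∖ int(A) = {ζ, η, θ} ∖ {ζ, η} = {θ}.


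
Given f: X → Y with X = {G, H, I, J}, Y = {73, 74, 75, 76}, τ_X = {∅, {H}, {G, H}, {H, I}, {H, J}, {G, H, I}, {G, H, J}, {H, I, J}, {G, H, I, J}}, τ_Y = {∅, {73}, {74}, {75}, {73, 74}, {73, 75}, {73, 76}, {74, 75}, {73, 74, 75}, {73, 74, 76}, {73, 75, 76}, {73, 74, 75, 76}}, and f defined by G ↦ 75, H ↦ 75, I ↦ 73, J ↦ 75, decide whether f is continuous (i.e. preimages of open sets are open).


f is NOT continuous.

Compute f^{-1}(U) for each U ∈ τ_Y:
  U = ∅: f^{-1}(U) = ∅ ∈ τ_X ✓.
  U = {73}: f^{-1}(U) = {I} ∉ τ_X ✗.
  U = {74}: f^{-1}(U) = ∅ ∈ τ_X ✓.
  U = {75}: f^{-1}(U) = {G, H, J} ∈ τ_X ✓.
  U = {73, 74}: f^{-1}(U) = {I} ∉ τ_X ✗.
  U = {73, 75}: f^{-1}(U) = {G, H, I, J} ∈ τ_X ✓.
  U = {73, 76}: f^{-1}(U) = {I} ∉ τ_X ✗.
  U = {74, 75}: f^{-1}(U) = {G, H, J} ∈ τ_X ✓.
  U = {73, 74, 75}: f^{-1}(U) = {G, H, I, J} ∈ τ_X ✓.
  U = {73, 74, 76}: f^{-1}(U) = {I} ∉ τ_X ✗.
  U = {73, 75, 76}: f^{-1}(U) = {G, H, I, J} ∈ τ_X ✓.
  U = {73, 74, 75, 76}: f^{-1}(U) = {G, H, I, J} ∈ τ_X ✓.
Found U = {73} with f^{-1}(U) = {I} not in τ_X. Therefore f is NOT continuous.


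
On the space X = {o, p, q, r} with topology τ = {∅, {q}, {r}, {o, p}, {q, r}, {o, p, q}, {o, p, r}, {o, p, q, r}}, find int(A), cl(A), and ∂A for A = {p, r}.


int(A) = {r}, cl(A) = {o, p, r}, ∂A = {o, p}.

Closed sets in (X, τ) are complements of opens:
  closed(X, τ) = {∅, {q}, {r}, {o, p}, {q, r}, {o, p, q}, {o, p, r}, {o, p, q, r}}.
int(A) = ⋃ {U ∈ τ : U ⊆ A}. Opens contained in A: ∅, {r}.
Taking the union of these: int(A) = {r}.
cl(A) = ⋂ {C closed : A ⊆ C}. Closed sets containing A: {o, p, r}, {o, p, q, r}.
Intersecting these: cl(A) = {o, p, r}.
∂A = cl(A) ∖ int(A) = {o, p, r} ∖ {r} = {o, p}.


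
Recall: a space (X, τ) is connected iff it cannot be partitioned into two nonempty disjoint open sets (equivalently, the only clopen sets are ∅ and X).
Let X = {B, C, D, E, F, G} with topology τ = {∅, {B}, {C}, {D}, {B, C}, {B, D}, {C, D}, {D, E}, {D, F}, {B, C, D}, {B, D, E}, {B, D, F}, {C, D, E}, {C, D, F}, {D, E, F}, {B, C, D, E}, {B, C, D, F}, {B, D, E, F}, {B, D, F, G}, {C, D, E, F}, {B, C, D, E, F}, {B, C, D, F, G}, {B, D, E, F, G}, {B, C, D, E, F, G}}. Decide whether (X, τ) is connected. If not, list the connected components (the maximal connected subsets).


(X, τ) is disconnected; components = [{C}, {B, D, E, F, G}].

Find clopen sets (U ∈ τ with X ∖ U ∈ τ):
  U = ∅, X ∖ U = {B, C, D, E, F, G} — both open, so U is clopen.
  U = {C}, X ∖ U = {B, D, E, F, G} — both open, so U is clopen.
  U = {B, D, E, F, G}, X ∖ U = {C} — both open, so U is clopen.
  U = {B, C, D, E, F, G}, X ∖ U = ∅ — both open, so U is clopen.
Nontrivial clopen(s) exist: e.g. {C}. So (X, τ) is disconnected.
Compute connected components by grouping points that agree on all clopens:
  component: {C}
  component: {B, D, E, F, G}


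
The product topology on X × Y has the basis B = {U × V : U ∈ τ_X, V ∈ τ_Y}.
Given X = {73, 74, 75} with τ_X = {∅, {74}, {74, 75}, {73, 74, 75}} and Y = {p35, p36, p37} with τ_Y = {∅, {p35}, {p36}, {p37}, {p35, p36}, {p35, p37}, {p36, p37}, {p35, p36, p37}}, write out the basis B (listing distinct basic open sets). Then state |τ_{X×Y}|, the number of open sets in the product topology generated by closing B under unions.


Basis B = {∅ × ∅, {74} × {p35}, {74} × {p36}, {74} × {p37}, {74} × {p35, p36}, {74} × {p35, p37}, {74, 75} × {p35}, {74} × {p36, p37}, {74, 75} × {p36}, {74, 75} × {p37}, {73, 74, 75} × {p35}, {73, 74, 75} × {p36}, {73, 74, 75} × {p37}, {74} × {p35, p36, p37}, {74, 75} × {p35, p36}, {74, 75} × {p35, p37}, {74, 75} × {p36, p37}, {73, 74, 75} × {p35, p36}, {73, 74, 75} × {p35, p37}, {73, 74, 75} × {p36, p37}, {74, 75} × {p35, p36, p37}, {73, 74, 75} × {p35, p36, p37}}; |τ_{X×Y}| = 64.

Enumerate products U × V with U ∈ τ_X, V ∈ τ_Y (deduplicated):
  ∅ × ∅ = {} (∅)
  {74} × {p35} = {(74,p35)}
  {74} × {p36} = {(74,p36)}
  {74} × {p37} = {(74,p37)}
  {74} × {p35, p36} = {(74,p35), (74,p36)}
  {74} × {p35, p37} = {(74,p35), (74,p37)}
  {74, 75} × {p35} = {(74,p35), (75,p35)}
  {74} × {p36, p37} = {(74,p36), (74,p37)}
  {74, 75} × {p36} = {(74,p36), (75,p36)}
  {74, 75} × {p37} = {(74,p37), (75,p37)}
  {73, 74, 75} × {p35} = {(73,p35), (74,p35), (75,p35)}
  {73, 74, 75} × {p36} = {(73,p36), (74,p36), (75,p36)}
  {73, 74, 75} × {p37} = {(73,p37), (74,p37), (75,p37)}
  {74} × {p35, p36, p37} = {(74,p35), (74,p36), (74,p37)}
  {74, 75} × {p35, p36} = {(74,p35), (74,p36), (75,p35), (75,p36)}
  {74, 75} × {p35, p37} = {(74,p35), (74,p37), (75,p35), (75,p37)}
  {74, 75} × {p36, p37} = {(74,p36), (74,p37), (75,p36), (75,p37)}
  {73, 74, 75} × {p35, p36} = {(73,p35), (73,p36), (74,p35), (74,p36), (75,p35), (75,p36)}
  {73, 74, 75} × {p35, p37} = {(73,p35), (73,p37), (74,p35), (74,p37), (75,p35), (75,p37)}
  {73, 74, 75} × {p36, p37} = {(73,p36), (73,p37), (74,p36), (74,p37), (75,p36), (75,p37)}
  {74, 75} × {p35, p36, p37} = {(74,p35), (74,p36), (74,p37), (75,p35), (75,p36), (75,p37)}
  {73, 74, 75} × {p35, p36, p37} = {(73,p35), (73,p36), (73,p37), (74,p35), (74,p36), (74,p37), (75,p35), (75,p36), (75,p37)}
These 22 distinct sets form the basis B.
Close under arbitrary unions to get τ_{X×Y}; counting gives |τ_{X×Y}| = 64.
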